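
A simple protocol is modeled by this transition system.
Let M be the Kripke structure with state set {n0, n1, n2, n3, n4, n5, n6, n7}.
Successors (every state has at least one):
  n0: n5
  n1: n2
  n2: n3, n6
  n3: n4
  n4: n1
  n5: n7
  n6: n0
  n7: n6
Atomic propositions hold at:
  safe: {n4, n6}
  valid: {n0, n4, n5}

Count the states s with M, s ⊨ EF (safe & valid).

Sat(safe & valid) = {n4}
EF (safe & valid): least fixpoint, start Z0 = {n4}, add states with some successor in Z. Z1 = {n3, n4}; Z2 = {n2, n3, n4}; Z3 = {n1, n2, n3, n4}; fixed.
Sat(EF (safe & valid)) = {n1, n2, n3, n4}
|Sat(EF (safe & valid))| = |{n1, n2, n3, n4}| = 4.

4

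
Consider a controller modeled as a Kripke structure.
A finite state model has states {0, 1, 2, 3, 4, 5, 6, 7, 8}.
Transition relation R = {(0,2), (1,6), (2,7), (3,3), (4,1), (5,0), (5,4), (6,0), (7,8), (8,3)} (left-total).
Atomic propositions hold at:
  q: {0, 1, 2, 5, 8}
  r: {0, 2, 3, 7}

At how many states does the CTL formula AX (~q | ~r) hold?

6

Sat(~q) = {3, 4, 6, 7}
Sat(~r) = {1, 4, 5, 6, 8}
Sat(~q | ~r) = {1, 3, 4, 5, 6, 7, 8}
Sat(AX (~q | ~r)) = {s : every successor in {1, 3, 4, 5, 6, 7, 8}} = {1, 2, 3, 4, 7, 8}
|Sat(AX (~q | ~r))| = |{1, 2, 3, 4, 7, 8}| = 6.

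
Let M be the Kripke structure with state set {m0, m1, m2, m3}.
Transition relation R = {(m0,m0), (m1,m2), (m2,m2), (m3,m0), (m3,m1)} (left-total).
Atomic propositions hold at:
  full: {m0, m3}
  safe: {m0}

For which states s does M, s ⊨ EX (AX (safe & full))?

{m0, m3}

Sat(safe & full) = {m0}
Sat(AX (safe & full)) = {s : every successor in {m0}} = {m0}
Sat(EX (AX (safe & full))) = {s : some successor in {m0}} = {m0, m3}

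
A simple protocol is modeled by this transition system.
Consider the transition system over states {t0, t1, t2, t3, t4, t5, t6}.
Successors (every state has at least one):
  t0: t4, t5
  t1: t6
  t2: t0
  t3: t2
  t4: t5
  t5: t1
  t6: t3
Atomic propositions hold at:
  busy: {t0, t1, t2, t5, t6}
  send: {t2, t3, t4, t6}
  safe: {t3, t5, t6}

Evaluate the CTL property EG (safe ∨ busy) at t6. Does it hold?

Sat(safe ∨ busy) = {t0, t1, t2, t3, t5, t6}
EG (safe ∨ busy): greatest fixpoint, start Z0 = {t0, t1, t2, t3, t5, t6}, keep only states in Sat with some successor in Z. Already a fixed point.
Sat(EG (safe ∨ busy)) = {t0, t1, t2, t3, t5, t6}
t6 ∈ Sat(EG (safe ∨ busy)) = {t0, t1, t2, t3, t5, t6}, so the formula holds at t6.

Yes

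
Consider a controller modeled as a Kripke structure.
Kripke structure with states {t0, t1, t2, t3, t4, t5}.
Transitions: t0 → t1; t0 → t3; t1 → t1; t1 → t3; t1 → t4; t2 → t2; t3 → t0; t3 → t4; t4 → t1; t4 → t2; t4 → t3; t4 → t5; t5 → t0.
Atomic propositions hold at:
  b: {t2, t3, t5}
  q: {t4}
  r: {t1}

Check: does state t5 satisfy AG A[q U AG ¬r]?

No

Sat(¬r) = {t0, t2, t3, t4, t5}
AG ¬r: greatest fixpoint, start Z0 = {t0, t2, t3, t4, t5}, keep only states in Sat with every successor in Z. Z1 = {t2, t3, t5}; Z2 = {t2}; fixed.
Sat(AG ¬r) = {t2}
A[q U AG ¬r]: least fixpoint, start Z0 = Sat(AG ¬r) = {t2}, add states in Sat(q) with every successor in Z. Already a fixed point.
Sat(A[q U AG ¬r]) = {t2}
AG A[q U AG ¬r]: greatest fixpoint, start Z0 = {t2}, keep only states in Sat with every successor in Z. Already a fixed point.
Sat(AG A[q U AG ¬r]) = {t2}
t5 ∉ Sat(AG A[q U AG ¬r]) = {t2}, so the formula does not hold at t5.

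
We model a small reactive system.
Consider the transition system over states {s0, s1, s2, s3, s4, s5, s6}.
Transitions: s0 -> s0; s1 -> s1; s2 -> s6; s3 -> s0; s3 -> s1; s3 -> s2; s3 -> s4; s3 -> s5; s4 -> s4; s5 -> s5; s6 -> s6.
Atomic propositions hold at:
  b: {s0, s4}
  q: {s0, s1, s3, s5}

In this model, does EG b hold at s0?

EG b: greatest fixpoint, start Z0 = {s0, s4}, keep only states in Sat with some successor in Z. Already a fixed point.
Sat(EG b) = {s0, s4}
s0 ∈ Sat(EG b) = {s0, s4}, so the formula holds at s0.

Yes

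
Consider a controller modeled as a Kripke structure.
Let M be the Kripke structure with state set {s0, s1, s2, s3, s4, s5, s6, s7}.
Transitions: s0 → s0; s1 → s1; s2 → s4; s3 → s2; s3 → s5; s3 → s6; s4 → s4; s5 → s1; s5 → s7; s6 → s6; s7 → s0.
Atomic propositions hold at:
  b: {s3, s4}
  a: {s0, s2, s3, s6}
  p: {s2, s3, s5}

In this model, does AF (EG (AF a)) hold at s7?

AF a: least fixpoint, start Z0 = {s0, s2, s3, s6}, add states with every successor in Z. Z1 = {s0, s2, s3, s6, s7}; fixed.
Sat(AF a) = {s0, s2, s3, s6, s7}
EG (AF a): greatest fixpoint, start Z0 = {s0, s2, s3, s6, s7}, keep only states in Sat with some successor in Z. Z1 = {s0, s3, s6, s7}; fixed.
Sat(EG (AF a)) = {s0, s3, s6, s7}
AF (EG (AF a)): least fixpoint, start Z0 = {s0, s3, s6, s7}, add states with every successor in Z. Already a fixed point.
Sat(AF (EG (AF a))) = {s0, s3, s6, s7}
s7 ∈ Sat(AF (EG (AF a))) = {s0, s3, s6, s7}, so the formula holds at s7.

Yes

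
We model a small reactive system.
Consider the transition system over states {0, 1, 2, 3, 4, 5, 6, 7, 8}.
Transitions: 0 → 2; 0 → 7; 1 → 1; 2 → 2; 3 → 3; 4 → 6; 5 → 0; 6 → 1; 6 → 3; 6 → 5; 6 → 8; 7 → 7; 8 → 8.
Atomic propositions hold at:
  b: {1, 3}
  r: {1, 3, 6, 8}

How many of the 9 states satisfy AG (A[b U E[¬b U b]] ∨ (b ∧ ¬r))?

Sat(¬b) = {0, 2, 4, 5, 6, 7, 8}
E[¬b U b]: least fixpoint, start Z0 = Sat(b) = {1, 3}, add states in Sat(¬b) with some successor in Z. Z1 = {1, 3, 6}; Z2 = {1, 3, 4, 6}; fixed.
Sat(E[¬b U b]) = {1, 3, 4, 6}
A[b U E[¬b U b]]: least fixpoint, start Z0 = Sat(E[¬b U b]) = {1, 3, 4, 6}, add states in Sat(b) with every successor in Z. Already a fixed point.
Sat(A[b U E[¬b U b]]) = {1, 3, 4, 6}
Sat(¬r) = {0, 2, 4, 5, 7}
Sat(b ∧ ¬r) = ∅
Sat(A[b U E[¬b U b]] ∨ (b ∧ ¬r)) = {1, 3, 4, 6}
AG (A[b U E[¬b U b]] ∨ (b ∧ ¬r)): greatest fixpoint, start Z0 = {1, 3, 4, 6}, keep only states in Sat with every successor in Z. Z1 = {1, 3, 4}; Z2 = {1, 3}; fixed.
Sat(AG (A[b U E[¬b U b]] ∨ (b ∧ ¬r))) = {1, 3}
|Sat(AG (A[b U E[¬b U b]] ∨ (b ∧ ¬r)))| = |{1, 3}| = 2.

2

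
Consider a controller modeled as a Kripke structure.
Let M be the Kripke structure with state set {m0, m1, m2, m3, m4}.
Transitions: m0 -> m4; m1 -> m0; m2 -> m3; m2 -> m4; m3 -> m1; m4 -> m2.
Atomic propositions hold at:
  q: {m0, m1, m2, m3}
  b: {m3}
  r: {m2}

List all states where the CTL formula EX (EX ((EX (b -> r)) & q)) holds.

{m0, m2, m3, m4}

Sat(b -> r) = {m0, m1, m2, m4}
Sat(EX (b -> r)) = {s : some successor in {m0, m1, m2, m4}} = {m0, m1, m2, m3, m4}
Sat((EX (b -> r)) & q) = {m0, m1, m2, m3}
Sat(EX ((EX (b -> r)) & q)) = {s : some successor in {m0, m1, m2, m3}} = {m1, m2, m3, m4}
Sat(EX (EX ((EX (b -> r)) & q))) = {s : some successor in {m1, m2, m3, m4}} = {m0, m2, m3, m4}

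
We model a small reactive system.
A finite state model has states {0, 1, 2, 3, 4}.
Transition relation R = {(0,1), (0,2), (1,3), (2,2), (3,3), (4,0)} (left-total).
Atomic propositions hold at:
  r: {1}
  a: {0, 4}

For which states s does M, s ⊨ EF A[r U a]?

A[r U a]: least fixpoint, start Z0 = Sat(a) = {0, 4}, add states in Sat(r) with every successor in Z. Already a fixed point.
Sat(A[r U a]) = {0, 4}
EF A[r U a]: least fixpoint, start Z0 = {0, 4}, add states with some successor in Z. Already a fixed point.
Sat(EF A[r U a]) = {0, 4}

{0, 4}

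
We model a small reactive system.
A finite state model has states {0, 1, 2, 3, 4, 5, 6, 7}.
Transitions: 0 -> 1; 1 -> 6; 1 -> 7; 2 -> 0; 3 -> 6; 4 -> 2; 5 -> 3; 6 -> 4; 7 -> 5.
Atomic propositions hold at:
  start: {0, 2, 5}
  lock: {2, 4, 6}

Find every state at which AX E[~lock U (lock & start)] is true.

Sat(~lock) = {0, 1, 3, 5, 7}
Sat(lock & start) = {2}
E[~lock U (lock & start)]: least fixpoint, start Z0 = Sat((lock & start)) = {2}, add states in Sat(~lock) with some successor in Z. Already a fixed point.
Sat(E[~lock U (lock & start)]) = {2}
Sat(AX E[~lock U (lock & start)]) = {s : every successor in {2}} = {4}

{4}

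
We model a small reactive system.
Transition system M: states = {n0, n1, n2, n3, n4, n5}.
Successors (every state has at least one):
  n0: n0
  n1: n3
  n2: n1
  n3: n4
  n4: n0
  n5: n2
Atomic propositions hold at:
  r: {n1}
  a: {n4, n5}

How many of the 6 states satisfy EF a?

5

EF a: least fixpoint, start Z0 = {n4, n5}, add states with some successor in Z. Z1 = {n3, n4, n5}; Z2 = {n1, n3, n4, n5}; Z3 = {n1, n2, n3, n4, n5}; fixed.
Sat(EF a) = {n1, n2, n3, n4, n5}
|Sat(EF a)| = |{n1, n2, n3, n4, n5}| = 5.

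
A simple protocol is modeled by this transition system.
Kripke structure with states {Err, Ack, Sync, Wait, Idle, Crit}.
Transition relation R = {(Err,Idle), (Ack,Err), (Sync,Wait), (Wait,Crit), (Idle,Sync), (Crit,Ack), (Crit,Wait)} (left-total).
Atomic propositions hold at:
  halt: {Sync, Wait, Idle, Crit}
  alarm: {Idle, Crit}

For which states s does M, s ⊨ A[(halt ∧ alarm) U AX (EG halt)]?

{Err, Sync, Wait, Idle}

Sat(halt ∧ alarm) = {Idle, Crit}
EG halt: greatest fixpoint, start Z0 = {Sync, Wait, Idle, Crit}, keep only states in Sat with some successor in Z. Already a fixed point.
Sat(EG halt) = {Sync, Wait, Idle, Crit}
Sat(AX (EG halt)) = {s : every successor in {Sync, Wait, Idle, Crit}} = {Err, Sync, Wait, Idle}
A[(halt ∧ alarm) U AX (EG halt)]: least fixpoint, start Z0 = Sat(AX (EG halt)) = {Err, Sync, Wait, Idle}, add states in Sat(halt ∧ alarm) with every successor in Z. Already a fixed point.
Sat(A[(halt ∧ alarm) U AX (EG halt)]) = {Err, Sync, Wait, Idle}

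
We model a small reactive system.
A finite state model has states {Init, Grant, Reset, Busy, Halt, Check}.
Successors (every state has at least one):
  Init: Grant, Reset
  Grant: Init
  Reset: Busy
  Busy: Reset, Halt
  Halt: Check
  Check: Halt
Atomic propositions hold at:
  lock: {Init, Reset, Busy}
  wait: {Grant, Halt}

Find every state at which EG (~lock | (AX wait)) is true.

Sat(~lock) = {Grant, Halt, Check}
Sat(AX wait) = {s : every successor in {Grant, Halt}} = {Check}
Sat(~lock | (AX wait)) = {Grant, Halt, Check}
EG (~lock | (AX wait)): greatest fixpoint, start Z0 = {Grant, Halt, Check}, keep only states in Sat with some successor in Z. Z1 = {Halt, Check}; fixed.
Sat(EG (~lock | (AX wait))) = {Halt, Check}

{Halt, Check}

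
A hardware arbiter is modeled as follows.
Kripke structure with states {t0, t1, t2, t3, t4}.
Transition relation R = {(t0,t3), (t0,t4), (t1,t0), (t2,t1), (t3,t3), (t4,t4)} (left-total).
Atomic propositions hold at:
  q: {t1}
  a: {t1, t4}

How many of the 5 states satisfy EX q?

Sat(EX q) = {s : some successor in {t1}} = {t2}
|Sat(EX q)| = |{t2}| = 1.

1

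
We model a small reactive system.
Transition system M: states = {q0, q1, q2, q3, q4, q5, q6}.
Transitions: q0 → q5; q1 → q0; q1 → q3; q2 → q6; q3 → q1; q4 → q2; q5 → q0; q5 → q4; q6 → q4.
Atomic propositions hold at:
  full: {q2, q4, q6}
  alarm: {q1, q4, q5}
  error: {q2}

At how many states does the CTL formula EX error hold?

Sat(EX error) = {s : some successor in {q2}} = {q4}
|Sat(EX error)| = |{q4}| = 1.

1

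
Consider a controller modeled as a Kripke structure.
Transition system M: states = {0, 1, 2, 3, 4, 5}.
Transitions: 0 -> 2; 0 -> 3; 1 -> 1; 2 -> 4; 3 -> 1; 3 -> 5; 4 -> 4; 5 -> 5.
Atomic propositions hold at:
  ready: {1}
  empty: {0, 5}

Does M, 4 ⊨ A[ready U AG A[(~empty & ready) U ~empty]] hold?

Yes

Sat(~empty) = {1, 2, 3, 4}
Sat(~empty & ready) = {1}
A[(~empty & ready) U ~empty]: least fixpoint, start Z0 = Sat(~empty) = {1, 2, 3, 4}, add states in Sat(~empty & ready) with every successor in Z. Already a fixed point.
Sat(A[(~empty & ready) U ~empty]) = {1, 2, 3, 4}
AG A[(~empty & ready) U ~empty]: greatest fixpoint, start Z0 = {1, 2, 3, 4}, keep only states in Sat with every successor in Z. Z1 = {1, 2, 4}; fixed.
Sat(AG A[(~empty & ready) U ~empty]) = {1, 2, 4}
A[ready U AG A[(~empty & ready) U ~empty]]: least fixpoint, start Z0 = Sat(AG A[(~empty & ready) U ~empty]) = {1, 2, 4}, add states in Sat(ready) with every successor in Z. Already a fixed point.
Sat(A[ready U AG A[(~empty & ready) U ~empty]]) = {1, 2, 4}
4 ∈ Sat(A[ready U AG A[(~empty & ready) U ~empty]]) = {1, 2, 4}, so the formula holds at 4.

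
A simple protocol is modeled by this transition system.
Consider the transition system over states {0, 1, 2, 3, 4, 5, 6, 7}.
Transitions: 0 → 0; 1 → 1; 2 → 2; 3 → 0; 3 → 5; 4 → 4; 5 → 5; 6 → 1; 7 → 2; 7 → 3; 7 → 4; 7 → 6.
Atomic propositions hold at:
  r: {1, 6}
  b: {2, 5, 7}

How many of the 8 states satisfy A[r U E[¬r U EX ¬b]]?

Sat(¬r) = {0, 2, 3, 4, 5, 7}
Sat(¬b) = {0, 1, 3, 4, 6}
Sat(EX ¬b) = {s : some successor in {0, 1, 3, 4, 6}} = {0, 1, 3, 4, 6, 7}
E[¬r U EX ¬b]: least fixpoint, start Z0 = Sat(EX ¬b) = {0, 1, 3, 4, 6, 7}, add states in Sat(¬r) with some successor in Z. Already a fixed point.
Sat(E[¬r U EX ¬b]) = {0, 1, 3, 4, 6, 7}
A[r U E[¬r U EX ¬b]]: least fixpoint, start Z0 = Sat(E[¬r U EX ¬b]) = {0, 1, 3, 4, 6, 7}, add states in Sat(r) with every successor in Z. Already a fixed point.
Sat(A[r U E[¬r U EX ¬b]]) = {0, 1, 3, 4, 6, 7}
|Sat(A[r U E[¬r U EX ¬b]])| = |{0, 1, 3, 4, 6, 7}| = 6.

6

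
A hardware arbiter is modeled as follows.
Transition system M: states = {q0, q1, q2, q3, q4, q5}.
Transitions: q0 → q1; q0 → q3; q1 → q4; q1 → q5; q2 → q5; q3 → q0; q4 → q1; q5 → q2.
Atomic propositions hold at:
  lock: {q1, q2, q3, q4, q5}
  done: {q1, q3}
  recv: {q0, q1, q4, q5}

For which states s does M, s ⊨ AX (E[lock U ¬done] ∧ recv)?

{q1, q2, q3, q4}

Sat(¬done) = {q0, q2, q4, q5}
E[lock U ¬done]: least fixpoint, start Z0 = Sat(¬done) = {q0, q2, q4, q5}, add states in Sat(lock) with some successor in Z. Z1 = {q0, q1, q2, q3, q4, q5}; fixed.
Sat(E[lock U ¬done]) = {q0, q1, q2, q3, q4, q5}
Sat(E[lock U ¬done] ∧ recv) = {q0, q1, q4, q5}
Sat(AX (E[lock U ¬done] ∧ recv)) = {s : every successor in {q0, q1, q4, q5}} = {q1, q2, q3, q4}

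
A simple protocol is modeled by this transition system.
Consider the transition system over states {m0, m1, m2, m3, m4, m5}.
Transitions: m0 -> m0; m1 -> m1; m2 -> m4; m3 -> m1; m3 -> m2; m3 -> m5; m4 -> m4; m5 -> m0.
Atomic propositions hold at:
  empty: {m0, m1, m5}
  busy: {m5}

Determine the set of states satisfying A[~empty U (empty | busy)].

{m0, m1, m5}

Sat(~empty) = {m2, m3, m4}
Sat(empty | busy) = {m0, m1, m5}
A[~empty U (empty | busy)]: least fixpoint, start Z0 = Sat((empty | busy)) = {m0, m1, m5}, add states in Sat(~empty) with every successor in Z. Already a fixed point.
Sat(A[~empty U (empty | busy)]) = {m0, m1, m5}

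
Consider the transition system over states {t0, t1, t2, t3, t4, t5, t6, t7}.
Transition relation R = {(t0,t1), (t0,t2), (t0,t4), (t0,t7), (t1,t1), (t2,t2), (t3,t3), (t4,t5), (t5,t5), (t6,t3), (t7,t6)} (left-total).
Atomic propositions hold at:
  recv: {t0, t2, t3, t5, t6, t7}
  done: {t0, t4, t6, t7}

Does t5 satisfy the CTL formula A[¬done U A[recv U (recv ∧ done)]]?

No

Sat(¬done) = {t1, t2, t3, t5}
Sat(recv ∧ done) = {t0, t6, t7}
A[recv U (recv ∧ done)]: least fixpoint, start Z0 = Sat((recv ∧ done)) = {t0, t6, t7}, add states in Sat(recv) with every successor in Z. Already a fixed point.
Sat(A[recv U (recv ∧ done)]) = {t0, t6, t7}
A[¬done U A[recv U (recv ∧ done)]]: least fixpoint, start Z0 = Sat(A[recv U (recv ∧ done)]) = {t0, t6, t7}, add states in Sat(¬done) with every successor in Z. Already a fixed point.
Sat(A[¬done U A[recv U (recv ∧ done)]]) = {t0, t6, t7}
t5 ∉ Sat(A[¬done U A[recv U (recv ∧ done)]]) = {t0, t6, t7}, so the formula does not hold at t5.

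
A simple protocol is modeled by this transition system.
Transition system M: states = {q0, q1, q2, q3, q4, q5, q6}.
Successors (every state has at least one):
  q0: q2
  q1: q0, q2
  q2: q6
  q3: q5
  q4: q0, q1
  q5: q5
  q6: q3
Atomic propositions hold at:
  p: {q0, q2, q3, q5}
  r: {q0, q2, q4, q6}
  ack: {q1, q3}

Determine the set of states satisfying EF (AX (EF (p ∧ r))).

Sat(p ∧ r) = {q0, q2}
EF (p ∧ r): least fixpoint, start Z0 = {q0, q2}, add states with some successor in Z. Z1 = {q0, q1, q2, q4}; fixed.
Sat(EF (p ∧ r)) = {q0, q1, q2, q4}
Sat(AX (EF (p ∧ r))) = {s : every successor in {q0, q1, q2, q4}} = {q0, q1, q4}
EF (AX (EF (p ∧ r))): least fixpoint, start Z0 = {q0, q1, q4}, add states with some successor in Z. Already a fixed point.
Sat(EF (AX (EF (p ∧ r)))) = {q0, q1, q4}

{q0, q1, q4}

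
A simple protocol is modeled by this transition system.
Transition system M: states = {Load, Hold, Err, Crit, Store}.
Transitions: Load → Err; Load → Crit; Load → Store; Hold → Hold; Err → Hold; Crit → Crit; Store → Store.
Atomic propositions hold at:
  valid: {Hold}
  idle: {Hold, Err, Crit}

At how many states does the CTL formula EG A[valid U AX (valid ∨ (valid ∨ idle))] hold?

Sat(valid ∨ idle) = {Hold, Err, Crit}
Sat(valid ∨ (valid ∨ idle)) = {Hold, Err, Crit}
Sat(AX (valid ∨ (valid ∨ idle))) = {s : every successor in {Hold, Err, Crit}} = {Hold, Err, Crit}
A[valid U AX (valid ∨ (valid ∨ idle))]: least fixpoint, start Z0 = Sat(AX (valid ∨ (valid ∨ idle))) = {Hold, Err, Crit}, add states in Sat(valid) with every successor in Z. Already a fixed point.
Sat(A[valid U AX (valid ∨ (valid ∨ idle))]) = {Hold, Err, Crit}
EG A[valid U AX (valid ∨ (valid ∨ idle))]: greatest fixpoint, start Z0 = {Hold, Err, Crit}, keep only states in Sat with some successor in Z. Already a fixed point.
Sat(EG A[valid U AX (valid ∨ (valid ∨ idle))]) = {Hold, Err, Crit}
|Sat(EG A[valid U AX (valid ∨ (valid ∨ idle))])| = |{Hold, Err, Crit}| = 3.

3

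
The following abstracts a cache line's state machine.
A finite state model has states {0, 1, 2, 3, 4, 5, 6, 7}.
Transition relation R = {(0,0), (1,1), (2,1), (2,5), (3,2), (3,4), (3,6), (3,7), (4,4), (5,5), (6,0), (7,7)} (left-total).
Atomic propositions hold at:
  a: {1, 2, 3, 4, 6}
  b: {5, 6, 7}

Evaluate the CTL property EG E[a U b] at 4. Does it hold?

E[a U b]: least fixpoint, start Z0 = Sat(b) = {5, 6, 7}, add states in Sat(a) with some successor in Z. Z1 = {2, 3, 5, 6, 7}; fixed.
Sat(E[a U b]) = {2, 3, 5, 6, 7}
EG E[a U b]: greatest fixpoint, start Z0 = {2, 3, 5, 6, 7}, keep only states in Sat with some successor in Z. Z1 = {2, 3, 5, 7}; fixed.
Sat(EG E[a U b]) = {2, 3, 5, 7}
4 ∉ Sat(EG E[a U b]) = {2, 3, 5, 7}, so the formula does not hold at 4.

No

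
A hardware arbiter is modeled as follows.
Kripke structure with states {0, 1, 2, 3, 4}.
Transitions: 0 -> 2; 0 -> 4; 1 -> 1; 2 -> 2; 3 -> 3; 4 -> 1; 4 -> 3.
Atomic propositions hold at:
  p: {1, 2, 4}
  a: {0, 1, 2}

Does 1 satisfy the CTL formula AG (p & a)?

Yes

Sat(p & a) = {1, 2}
AG (p & a): greatest fixpoint, start Z0 = {1, 2}, keep only states in Sat with every successor in Z. Already a fixed point.
Sat(AG (p & a)) = {1, 2}
1 ∈ Sat(AG (p & a)) = {1, 2}, so the formula holds at 1.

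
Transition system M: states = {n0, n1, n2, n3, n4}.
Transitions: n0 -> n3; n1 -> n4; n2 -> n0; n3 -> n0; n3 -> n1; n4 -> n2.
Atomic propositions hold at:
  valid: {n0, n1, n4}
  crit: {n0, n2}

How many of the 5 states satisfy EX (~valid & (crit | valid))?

Sat(~valid) = {n2, n3}
Sat(crit | valid) = {n0, n1, n2, n4}
Sat(~valid & (crit | valid)) = {n2}
Sat(EX (~valid & (crit | valid))) = {s : some successor in {n2}} = {n4}
|Sat(EX (~valid & (crit | valid)))| = |{n4}| = 1.

1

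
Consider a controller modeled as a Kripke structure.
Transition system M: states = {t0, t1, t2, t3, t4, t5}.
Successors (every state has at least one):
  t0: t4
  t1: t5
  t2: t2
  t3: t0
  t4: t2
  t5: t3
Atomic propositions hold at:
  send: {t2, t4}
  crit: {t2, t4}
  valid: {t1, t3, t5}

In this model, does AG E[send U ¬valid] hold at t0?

Yes

Sat(¬valid) = {t0, t2, t4}
E[send U ¬valid]: least fixpoint, start Z0 = Sat(¬valid) = {t0, t2, t4}, add states in Sat(send) with some successor in Z. Already a fixed point.
Sat(E[send U ¬valid]) = {t0, t2, t4}
AG E[send U ¬valid]: greatest fixpoint, start Z0 = {t0, t2, t4}, keep only states in Sat with every successor in Z. Already a fixed point.
Sat(AG E[send U ¬valid]) = {t0, t2, t4}
t0 ∈ Sat(AG E[send U ¬valid]) = {t0, t2, t4}, so the formula holds at t0.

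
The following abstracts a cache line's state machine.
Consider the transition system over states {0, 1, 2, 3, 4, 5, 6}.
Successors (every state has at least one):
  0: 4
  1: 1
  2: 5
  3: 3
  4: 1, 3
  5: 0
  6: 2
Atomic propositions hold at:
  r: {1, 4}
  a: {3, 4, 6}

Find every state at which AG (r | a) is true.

{1, 3, 4}

Sat(r | a) = {1, 3, 4, 6}
AG (r | a): greatest fixpoint, start Z0 = {1, 3, 4, 6}, keep only states in Sat with every successor in Z. Z1 = {1, 3, 4}; fixed.
Sat(AG (r | a)) = {1, 3, 4}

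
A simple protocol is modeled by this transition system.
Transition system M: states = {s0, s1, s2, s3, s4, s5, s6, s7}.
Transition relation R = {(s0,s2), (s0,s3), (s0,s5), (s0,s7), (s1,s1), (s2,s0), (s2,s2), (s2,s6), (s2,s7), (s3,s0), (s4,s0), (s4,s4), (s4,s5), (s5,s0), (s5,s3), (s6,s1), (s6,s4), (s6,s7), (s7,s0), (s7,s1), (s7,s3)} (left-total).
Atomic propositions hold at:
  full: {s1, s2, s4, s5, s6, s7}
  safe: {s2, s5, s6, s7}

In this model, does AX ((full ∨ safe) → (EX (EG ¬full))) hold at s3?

Sat(full ∨ safe) = {s1, s2, s4, s5, s6, s7}
Sat(¬full) = {s0, s3}
EG ¬full: greatest fixpoint, start Z0 = {s0, s3}, keep only states in Sat with some successor in Z. Already a fixed point.
Sat(EG ¬full) = {s0, s3}
Sat(EX (EG ¬full)) = {s : some successor in {s0, s3}} = {s0, s2, s3, s4, s5, s7}
Sat((full ∨ safe) → (EX (EG ¬full))) = {s0, s2, s3, s4, s5, s7}
Sat(AX ((full ∨ safe) → (EX (EG ¬full)))) = {s : every successor in {s0, s2, s3, s4, s5, s7}} = {s0, s3, s4, s5}
s3 ∈ Sat(AX ((full ∨ safe) → (EX (EG ¬full)))) = {s0, s3, s4, s5}, so the formula holds at s3.

Yes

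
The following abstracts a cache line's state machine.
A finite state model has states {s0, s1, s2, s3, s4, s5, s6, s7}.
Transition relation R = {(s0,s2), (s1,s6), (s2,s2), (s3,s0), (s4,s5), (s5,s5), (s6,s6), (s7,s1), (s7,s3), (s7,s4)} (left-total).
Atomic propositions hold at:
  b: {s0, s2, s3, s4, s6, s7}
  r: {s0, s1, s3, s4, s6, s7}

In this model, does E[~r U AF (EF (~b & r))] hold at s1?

Sat(~r) = {s2, s5}
Sat(~b) = {s1, s5}
Sat(~b & r) = {s1}
EF (~b & r): least fixpoint, start Z0 = {s1}, add states with some successor in Z. Z1 = {s1, s7}; fixed.
Sat(EF (~b & r)) = {s1, s7}
AF (EF (~b & r)): least fixpoint, start Z0 = {s1, s7}, add states with every successor in Z. Already a fixed point.
Sat(AF (EF (~b & r))) = {s1, s7}
E[~r U AF (EF (~b & r))]: least fixpoint, start Z0 = Sat(AF (EF (~b & r))) = {s1, s7}, add states in Sat(~r) with some successor in Z. Already a fixed point.
Sat(E[~r U AF (EF (~b & r))]) = {s1, s7}
s1 ∈ Sat(E[~r U AF (EF (~b & r))]) = {s1, s7}, so the formula holds at s1.

Yes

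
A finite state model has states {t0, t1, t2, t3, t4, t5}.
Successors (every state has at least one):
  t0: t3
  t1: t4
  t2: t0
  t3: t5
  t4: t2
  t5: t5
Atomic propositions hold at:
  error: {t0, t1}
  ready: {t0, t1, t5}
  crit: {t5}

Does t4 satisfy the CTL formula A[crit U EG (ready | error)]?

Sat(ready | error) = {t0, t1, t5}
EG (ready | error): greatest fixpoint, start Z0 = {t0, t1, t5}, keep only states in Sat with some successor in Z. Z1 = {t5}; fixed.
Sat(EG (ready | error)) = {t5}
A[crit U EG (ready | error)]: least fixpoint, start Z0 = Sat(EG (ready | error)) = {t5}, add states in Sat(crit) with every successor in Z. Already a fixed point.
Sat(A[crit U EG (ready | error)]) = {t5}
t4 ∉ Sat(A[crit U EG (ready | error)]) = {t5}, so the formula does not hold at t4.

No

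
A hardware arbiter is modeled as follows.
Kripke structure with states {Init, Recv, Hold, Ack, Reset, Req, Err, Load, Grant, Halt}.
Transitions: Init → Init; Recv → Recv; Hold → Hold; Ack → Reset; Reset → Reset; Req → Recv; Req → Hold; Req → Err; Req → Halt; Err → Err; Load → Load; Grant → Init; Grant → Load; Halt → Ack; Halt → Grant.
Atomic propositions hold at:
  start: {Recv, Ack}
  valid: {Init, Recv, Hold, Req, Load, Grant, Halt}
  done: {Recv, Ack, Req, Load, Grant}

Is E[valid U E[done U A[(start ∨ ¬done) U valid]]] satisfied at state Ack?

Sat(¬done) = {Init, Hold, Reset, Err, Halt}
Sat(start ∨ ¬done) = {Init, Recv, Hold, Ack, Reset, Err, Halt}
A[(start ∨ ¬done) U valid]: least fixpoint, start Z0 = Sat(valid) = {Init, Recv, Hold, Req, Load, Grant, Halt}, add states in Sat(start ∨ ¬done) with every successor in Z. Already a fixed point.
Sat(A[(start ∨ ¬done) U valid]) = {Init, Recv, Hold, Req, Load, Grant, Halt}
E[done U A[(start ∨ ¬done) U valid]]: least fixpoint, start Z0 = Sat(A[(start ∨ ¬done) U valid]) = {Init, Recv, Hold, Req, Load, Grant, Halt}, add states in Sat(done) with some successor in Z. Already a fixed point.
Sat(E[done U A[(start ∨ ¬done) U valid]]) = {Init, Recv, Hold, Req, Load, Grant, Halt}
E[valid U E[done U A[(start ∨ ¬done) U valid]]]: least fixpoint, start Z0 = Sat(E[done U A[(start ∨ ¬done) U valid]]) = {Init, Recv, Hold, Req, Load, Grant, Halt}, add states in Sat(valid) with some successor in Z. Already a fixed point.
Sat(E[valid U E[done U A[(start ∨ ¬done) U valid]]]) = {Init, Recv, Hold, Req, Load, Grant, Halt}
Ack ∉ Sat(E[valid U E[done U A[(start ∨ ¬done) U valid]]]) = {Init, Recv, Hold, Req, Load, Grant, Halt}, so the formula does not hold at Ack.

No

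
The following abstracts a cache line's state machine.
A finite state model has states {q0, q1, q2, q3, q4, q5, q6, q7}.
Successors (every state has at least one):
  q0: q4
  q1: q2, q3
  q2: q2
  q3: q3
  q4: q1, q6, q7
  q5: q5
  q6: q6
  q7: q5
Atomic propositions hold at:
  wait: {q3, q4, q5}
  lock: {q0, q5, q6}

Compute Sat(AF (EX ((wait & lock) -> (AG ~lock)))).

{q0, q1, q2, q3, q4, q6}

Sat(wait & lock) = {q5}
Sat(~lock) = {q1, q2, q3, q4, q7}
AG ~lock: greatest fixpoint, start Z0 = {q1, q2, q3, q4, q7}, keep only states in Sat with every successor in Z. Z1 = {q1, q2, q3}; fixed.
Sat(AG ~lock) = {q1, q2, q3}
Sat((wait & lock) -> (AG ~lock)) = {q0, q1, q2, q3, q4, q6, q7}
Sat(EX ((wait & lock) -> (AG ~lock))) = {s : some successor in {q0, q1, q2, q3, q4, q6, q7}} = {q0, q1, q2, q3, q4, q6}
AF (EX ((wait & lock) -> (AG ~lock))): least fixpoint, start Z0 = {q0, q1, q2, q3, q4, q6}, add states with every successor in Z. Already a fixed point.
Sat(AF (EX ((wait & lock) -> (AG ~lock)))) = {q0, q1, q2, q3, q4, q6}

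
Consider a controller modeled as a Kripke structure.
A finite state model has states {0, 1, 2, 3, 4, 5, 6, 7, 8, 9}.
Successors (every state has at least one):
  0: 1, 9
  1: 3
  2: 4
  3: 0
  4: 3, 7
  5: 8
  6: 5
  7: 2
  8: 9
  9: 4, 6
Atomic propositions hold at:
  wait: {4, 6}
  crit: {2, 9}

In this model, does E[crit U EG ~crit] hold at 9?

Yes

Sat(~crit) = {0, 1, 3, 4, 5, 6, 7, 8}
EG ~crit: greatest fixpoint, start Z0 = {0, 1, 3, 4, 5, 6, 7, 8}, keep only states in Sat with some successor in Z. Z1 = {0, 1, 3, 4, 5, 6}; Z2 = {0, 1, 3, 4, 6}; Z3 = {0, 1, 3, 4}; fixed.
Sat(EG ~crit) = {0, 1, 3, 4}
E[crit U EG ~crit]: least fixpoint, start Z0 = Sat(EG ~crit) = {0, 1, 3, 4}, add states in Sat(crit) with some successor in Z. Z1 = {0, 1, 2, 3, 4, 9}; fixed.
Sat(E[crit U EG ~crit]) = {0, 1, 2, 3, 4, 9}
9 ∈ Sat(E[crit U EG ~crit]) = {0, 1, 2, 3, 4, 9}, so the formula holds at 9.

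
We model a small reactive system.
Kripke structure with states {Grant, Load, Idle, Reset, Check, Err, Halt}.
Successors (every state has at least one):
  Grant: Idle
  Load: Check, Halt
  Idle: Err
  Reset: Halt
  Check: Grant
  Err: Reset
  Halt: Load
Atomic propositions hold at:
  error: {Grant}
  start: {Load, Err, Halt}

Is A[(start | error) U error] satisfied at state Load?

Sat(start | error) = {Grant, Load, Err, Halt}
A[(start | error) U error]: least fixpoint, start Z0 = Sat(error) = {Grant}, add states in Sat(start | error) with every successor in Z. Already a fixed point.
Sat(A[(start | error) U error]) = {Grant}
Load ∉ Sat(A[(start | error) U error]) = {Grant}, so the formula does not hold at Load.

No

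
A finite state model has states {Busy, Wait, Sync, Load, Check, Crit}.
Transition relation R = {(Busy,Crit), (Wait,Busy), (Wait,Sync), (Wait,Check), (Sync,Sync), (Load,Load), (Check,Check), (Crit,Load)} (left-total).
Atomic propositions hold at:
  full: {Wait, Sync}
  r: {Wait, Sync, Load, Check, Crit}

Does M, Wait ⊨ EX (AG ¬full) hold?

Yes

Sat(¬full) = {Busy, Load, Check, Crit}
AG ¬full: greatest fixpoint, start Z0 = {Busy, Load, Check, Crit}, keep only states in Sat with every successor in Z. Already a fixed point.
Sat(AG ¬full) = {Busy, Load, Check, Crit}
Sat(EX (AG ¬full)) = {s : some successor in {Busy, Load, Check, Crit}} = {Busy, Wait, Load, Check, Crit}
Wait ∈ Sat(EX (AG ¬full)) = {Busy, Wait, Load, Check, Crit}, so the formula holds at Wait.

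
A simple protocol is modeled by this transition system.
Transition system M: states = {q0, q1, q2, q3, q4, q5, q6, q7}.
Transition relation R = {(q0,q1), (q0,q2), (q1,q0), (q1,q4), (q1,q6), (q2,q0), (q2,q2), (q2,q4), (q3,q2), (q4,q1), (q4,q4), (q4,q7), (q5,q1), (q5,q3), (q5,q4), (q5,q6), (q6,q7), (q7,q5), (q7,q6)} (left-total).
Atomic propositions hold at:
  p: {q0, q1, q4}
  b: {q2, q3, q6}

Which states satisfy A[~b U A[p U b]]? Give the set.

{q2, q3, q6}

Sat(~b) = {q0, q1, q4, q5, q7}
A[p U b]: least fixpoint, start Z0 = Sat(b) = {q2, q3, q6}, add states in Sat(p) with every successor in Z. Already a fixed point.
Sat(A[p U b]) = {q2, q3, q6}
A[~b U A[p U b]]: least fixpoint, start Z0 = Sat(A[p U b]) = {q2, q3, q6}, add states in Sat(~b) with every successor in Z. Already a fixed point.
Sat(A[~b U A[p U b]]) = {q2, q3, q6}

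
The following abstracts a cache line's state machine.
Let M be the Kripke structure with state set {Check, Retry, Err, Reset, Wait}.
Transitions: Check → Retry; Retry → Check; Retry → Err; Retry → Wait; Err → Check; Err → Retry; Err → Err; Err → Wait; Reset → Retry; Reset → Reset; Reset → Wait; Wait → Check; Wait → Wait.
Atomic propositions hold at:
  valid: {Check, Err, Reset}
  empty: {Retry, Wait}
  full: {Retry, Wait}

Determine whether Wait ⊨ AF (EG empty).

Yes

EG empty: greatest fixpoint, start Z0 = {Retry, Wait}, keep only states in Sat with some successor in Z. Already a fixed point.
Sat(EG empty) = {Retry, Wait}
AF (EG empty): least fixpoint, start Z0 = {Retry, Wait}, add states with every successor in Z. Z1 = {Check, Retry, Wait}; fixed.
Sat(AF (EG empty)) = {Check, Retry, Wait}
Wait ∈ Sat(AF (EG empty)) = {Check, Retry, Wait}, so the formula holds at Wait.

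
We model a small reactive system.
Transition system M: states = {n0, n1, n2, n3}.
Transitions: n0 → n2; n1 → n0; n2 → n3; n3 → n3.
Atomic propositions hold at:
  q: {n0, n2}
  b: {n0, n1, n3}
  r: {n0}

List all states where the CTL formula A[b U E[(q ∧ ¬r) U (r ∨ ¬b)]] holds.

Sat(¬r) = {n1, n2, n3}
Sat(q ∧ ¬r) = {n2}
Sat(¬b) = {n2}
Sat(r ∨ ¬b) = {n0, n2}
E[(q ∧ ¬r) U (r ∨ ¬b)]: least fixpoint, start Z0 = Sat((r ∨ ¬b)) = {n0, n2}, add states in Sat(q ∧ ¬r) with some successor in Z. Already a fixed point.
Sat(E[(q ∧ ¬r) U (r ∨ ¬b)]) = {n0, n2}
A[b U E[(q ∧ ¬r) U (r ∨ ¬b)]]: least fixpoint, start Z0 = Sat(E[(q ∧ ¬r) U (r ∨ ¬b)]) = {n0, n2}, add states in Sat(b) with every successor in Z. Z1 = {n0, n1, n2}; fixed.
Sat(A[b U E[(q ∧ ¬r) U (r ∨ ¬b)]]) = {n0, n1, n2}

{n0, n1, n2}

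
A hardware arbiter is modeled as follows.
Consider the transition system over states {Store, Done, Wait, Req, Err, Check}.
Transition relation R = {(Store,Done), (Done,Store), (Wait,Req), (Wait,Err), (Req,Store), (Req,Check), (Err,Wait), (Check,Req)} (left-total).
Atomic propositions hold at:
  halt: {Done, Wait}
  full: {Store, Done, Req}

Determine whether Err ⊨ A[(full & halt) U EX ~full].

Sat(full & halt) = {Done}
Sat(~full) = {Wait, Err, Check}
Sat(EX ~full) = {s : some successor in {Wait, Err, Check}} = {Wait, Req, Err}
A[(full & halt) U EX ~full]: least fixpoint, start Z0 = Sat(EX ~full) = {Wait, Req, Err}, add states in Sat(full & halt) with every successor in Z. Already a fixed point.
Sat(A[(full & halt) U EX ~full]) = {Wait, Req, Err}
Err ∈ Sat(A[(full & halt) U EX ~full]) = {Wait, Req, Err}, so the formula holds at Err.

Yes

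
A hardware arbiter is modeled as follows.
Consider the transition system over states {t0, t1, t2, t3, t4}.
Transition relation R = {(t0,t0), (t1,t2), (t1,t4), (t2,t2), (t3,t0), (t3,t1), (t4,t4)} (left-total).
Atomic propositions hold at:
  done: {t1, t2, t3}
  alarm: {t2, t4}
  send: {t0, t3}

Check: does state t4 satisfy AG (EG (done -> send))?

Sat(done -> send) = {t0, t3, t4}
EG (done -> send): greatest fixpoint, start Z0 = {t0, t3, t4}, keep only states in Sat with some successor in Z. Already a fixed point.
Sat(EG (done -> send)) = {t0, t3, t4}
AG (EG (done -> send)): greatest fixpoint, start Z0 = {t0, t3, t4}, keep only states in Sat with every successor in Z. Z1 = {t0, t4}; fixed.
Sat(AG (EG (done -> send))) = {t0, t4}
t4 ∈ Sat(AG (EG (done -> send))) = {t0, t4}, so the formula holds at t4.

Yes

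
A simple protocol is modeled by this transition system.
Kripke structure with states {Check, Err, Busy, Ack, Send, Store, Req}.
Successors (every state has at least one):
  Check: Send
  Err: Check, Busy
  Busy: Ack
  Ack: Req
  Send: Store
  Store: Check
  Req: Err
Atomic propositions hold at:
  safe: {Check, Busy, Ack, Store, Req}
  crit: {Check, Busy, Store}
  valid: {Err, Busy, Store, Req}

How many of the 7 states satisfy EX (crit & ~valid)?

Sat(~valid) = {Check, Ack, Send}
Sat(crit & ~valid) = {Check}
Sat(EX (crit & ~valid)) = {s : some successor in {Check}} = {Err, Store}
|Sat(EX (crit & ~valid))| = |{Err, Store}| = 2.

2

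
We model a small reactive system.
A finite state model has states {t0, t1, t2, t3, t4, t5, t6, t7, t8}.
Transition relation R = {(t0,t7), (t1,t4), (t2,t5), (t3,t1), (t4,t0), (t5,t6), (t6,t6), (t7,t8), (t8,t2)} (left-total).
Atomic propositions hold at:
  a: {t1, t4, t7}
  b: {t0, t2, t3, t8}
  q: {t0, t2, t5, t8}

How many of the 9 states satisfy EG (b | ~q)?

Sat(~q) = {t1, t3, t4, t6, t7}
Sat(b | ~q) = {t0, t1, t2, t3, t4, t6, t7, t8}
EG (b | ~q): greatest fixpoint, start Z0 = {t0, t1, t2, t3, t4, t6, t7, t8}, keep only states in Sat with some successor in Z. Z1 = {t0, t1, t3, t4, t6, t7, t8}; Z2 = {t0, t1, t3, t4, t6, t7}; Z3 = {t0, t1, t3, t4, t6}; Z4 = {t1, t3, t4, t6}; Z5 = {t1, t3, t6}; Z6 = {t3, t6}; Z7 = {t6}; fixed.
Sat(EG (b | ~q)) = {t6}
|Sat(EG (b | ~q))| = |{t6}| = 1.

1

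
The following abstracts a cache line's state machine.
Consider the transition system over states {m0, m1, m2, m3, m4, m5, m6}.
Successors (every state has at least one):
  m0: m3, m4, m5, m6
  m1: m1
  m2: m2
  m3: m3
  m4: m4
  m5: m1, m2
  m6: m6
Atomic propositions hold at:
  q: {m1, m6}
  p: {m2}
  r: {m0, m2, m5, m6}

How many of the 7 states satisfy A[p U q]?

2

A[p U q]: least fixpoint, start Z0 = Sat(q) = {m1, m6}, add states in Sat(p) with every successor in Z. Already a fixed point.
Sat(A[p U q]) = {m1, m6}
|Sat(A[p U q])| = |{m1, m6}| = 2.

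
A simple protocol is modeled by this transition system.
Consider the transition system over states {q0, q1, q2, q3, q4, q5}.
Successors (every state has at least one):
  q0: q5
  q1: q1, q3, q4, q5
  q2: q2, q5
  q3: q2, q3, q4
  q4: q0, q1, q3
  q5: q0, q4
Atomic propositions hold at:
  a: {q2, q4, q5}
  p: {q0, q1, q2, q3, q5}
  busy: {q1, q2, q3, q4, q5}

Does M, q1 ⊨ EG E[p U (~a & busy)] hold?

Sat(~a) = {q0, q1, q3}
Sat(~a & busy) = {q1, q3}
E[p U (~a & busy)]: least fixpoint, start Z0 = Sat((~a & busy)) = {q1, q3}, add states in Sat(p) with some successor in Z. Already a fixed point.
Sat(E[p U (~a & busy)]) = {q1, q3}
EG E[p U (~a & busy)]: greatest fixpoint, start Z0 = {q1, q3}, keep only states in Sat with some successor in Z. Already a fixed point.
Sat(EG E[p U (~a & busy)]) = {q1, q3}
q1 ∈ Sat(EG E[p U (~a & busy)]) = {q1, q3}, so the formula holds at q1.

Yes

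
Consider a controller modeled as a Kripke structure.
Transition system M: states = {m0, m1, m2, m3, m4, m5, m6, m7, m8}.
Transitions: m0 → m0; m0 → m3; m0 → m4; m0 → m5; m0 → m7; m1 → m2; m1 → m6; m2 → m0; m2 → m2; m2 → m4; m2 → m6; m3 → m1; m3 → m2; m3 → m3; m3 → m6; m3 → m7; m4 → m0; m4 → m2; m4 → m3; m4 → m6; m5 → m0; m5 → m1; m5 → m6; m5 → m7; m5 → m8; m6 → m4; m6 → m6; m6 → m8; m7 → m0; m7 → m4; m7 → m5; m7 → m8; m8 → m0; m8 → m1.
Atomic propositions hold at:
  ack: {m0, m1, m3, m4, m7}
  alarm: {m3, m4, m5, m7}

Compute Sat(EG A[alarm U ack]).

A[alarm U ack]: least fixpoint, start Z0 = Sat(ack) = {m0, m1, m3, m4, m7}, add states in Sat(alarm) with every successor in Z. Already a fixed point.
Sat(A[alarm U ack]) = {m0, m1, m3, m4, m7}
EG A[alarm U ack]: greatest fixpoint, start Z0 = {m0, m1, m3, m4, m7}, keep only states in Sat with some successor in Z. Z1 = {m0, m3, m4, m7}; fixed.
Sat(EG A[alarm U ack]) = {m0, m3, m4, m7}

{m0, m3, m4, m7}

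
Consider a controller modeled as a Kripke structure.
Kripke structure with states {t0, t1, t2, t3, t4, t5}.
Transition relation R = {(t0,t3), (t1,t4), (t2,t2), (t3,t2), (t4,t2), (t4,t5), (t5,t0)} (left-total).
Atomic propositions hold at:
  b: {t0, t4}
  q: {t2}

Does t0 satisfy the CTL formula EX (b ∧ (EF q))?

EF q: least fixpoint, start Z0 = {t2}, add states with some successor in Z. Z1 = {t2, t3, t4}; Z2 = {t0, t1, t2, t3, t4}; Z3 = {t0, t1, t2, t3, t4, t5}; fixed.
Sat(EF q) = {t0, t1, t2, t3, t4, t5}
Sat(b ∧ (EF q)) = {t0, t4}
Sat(EX (b ∧ (EF q))) = {s : some successor in {t0, t4}} = {t1, t5}
t0 ∉ Sat(EX (b ∧ (EF q))) = {t1, t5}, so the formula does not hold at t0.

No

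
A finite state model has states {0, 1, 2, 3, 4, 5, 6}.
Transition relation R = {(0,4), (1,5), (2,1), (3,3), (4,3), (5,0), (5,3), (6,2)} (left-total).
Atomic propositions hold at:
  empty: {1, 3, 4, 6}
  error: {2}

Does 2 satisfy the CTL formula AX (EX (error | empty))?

Sat(error | empty) = {1, 2, 3, 4, 6}
Sat(EX (error | empty)) = {s : some successor in {1, 2, 3, 4, 6}} = {0, 2, 3, 4, 5, 6}
Sat(AX (EX (error | empty))) = {s : every successor in {0, 2, 3, 4, 5, 6}} = {0, 1, 3, 4, 5, 6}
2 ∉ Sat(AX (EX (error | empty))) = {0, 1, 3, 4, 5, 6}, so the formula does not hold at 2.

No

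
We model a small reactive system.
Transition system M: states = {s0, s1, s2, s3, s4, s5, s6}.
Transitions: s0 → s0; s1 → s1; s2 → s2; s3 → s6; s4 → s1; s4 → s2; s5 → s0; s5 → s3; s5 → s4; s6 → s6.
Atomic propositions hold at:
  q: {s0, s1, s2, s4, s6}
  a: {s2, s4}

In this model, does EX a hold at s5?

Sat(EX a) = {s : some successor in {s2, s4}} = {s2, s4, s5}
s5 ∈ Sat(EX a) = {s2, s4, s5}, so the formula holds at s5.

Yes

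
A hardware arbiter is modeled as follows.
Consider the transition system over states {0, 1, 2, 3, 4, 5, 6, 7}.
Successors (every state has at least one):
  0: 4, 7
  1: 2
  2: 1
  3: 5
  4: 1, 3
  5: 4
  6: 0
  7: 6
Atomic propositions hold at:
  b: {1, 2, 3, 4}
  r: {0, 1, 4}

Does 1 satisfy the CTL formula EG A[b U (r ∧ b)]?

Sat(r ∧ b) = {1, 4}
A[b U (r ∧ b)]: least fixpoint, start Z0 = Sat((r ∧ b)) = {1, 4}, add states in Sat(b) with every successor in Z. Z1 = {1, 2, 4}; fixed.
Sat(A[b U (r ∧ b)]) = {1, 2, 4}
EG A[b U (r ∧ b)]: greatest fixpoint, start Z0 = {1, 2, 4}, keep only states in Sat with some successor in Z. Already a fixed point.
Sat(EG A[b U (r ∧ b)]) = {1, 2, 4}
1 ∈ Sat(EG A[b U (r ∧ b)]) = {1, 2, 4}, so the formula holds at 1.

Yes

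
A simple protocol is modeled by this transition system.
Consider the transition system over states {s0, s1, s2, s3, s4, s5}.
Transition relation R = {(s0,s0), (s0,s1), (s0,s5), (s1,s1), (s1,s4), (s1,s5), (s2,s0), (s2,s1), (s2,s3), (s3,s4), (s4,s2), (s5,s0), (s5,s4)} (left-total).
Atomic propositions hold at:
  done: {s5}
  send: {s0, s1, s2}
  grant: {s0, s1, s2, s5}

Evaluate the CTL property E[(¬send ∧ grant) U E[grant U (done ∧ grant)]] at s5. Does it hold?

Sat(¬send) = {s3, s4, s5}
Sat(¬send ∧ grant) = {s5}
Sat(done ∧ grant) = {s5}
E[grant U (done ∧ grant)]: least fixpoint, start Z0 = Sat((done ∧ grant)) = {s5}, add states in Sat(grant) with some successor in Z. Z1 = {s0, s1, s5}; Z2 = {s0, s1, s2, s5}; fixed.
Sat(E[grant U (done ∧ grant)]) = {s0, s1, s2, s5}
E[(¬send ∧ grant) U E[grant U (done ∧ grant)]]: least fixpoint, start Z0 = Sat(E[grant U (done ∧ grant)]) = {s0, s1, s2, s5}, add states in Sat(¬send ∧ grant) with some successor in Z. Already a fixed point.
Sat(E[(¬send ∧ grant) U E[grant U (done ∧ grant)]]) = {s0, s1, s2, s5}
s5 ∈ Sat(E[(¬send ∧ grant) U E[grant U (done ∧ grant)]]) = {s0, s1, s2, s5}, so the formula holds at s5.

Yes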